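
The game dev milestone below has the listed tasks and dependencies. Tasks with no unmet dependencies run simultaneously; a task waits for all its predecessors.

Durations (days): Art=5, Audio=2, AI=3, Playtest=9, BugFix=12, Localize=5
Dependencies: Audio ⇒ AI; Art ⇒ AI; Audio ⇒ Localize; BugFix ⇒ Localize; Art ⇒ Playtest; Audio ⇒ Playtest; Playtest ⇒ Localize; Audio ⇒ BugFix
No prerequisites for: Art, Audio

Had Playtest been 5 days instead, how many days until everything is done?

Actual critical path: Art→Playtest→Localize = 5+9+5 = 19 ⇒ 19 days.
Playtest is on the critical path; changing it to 5 makes that path 15 days.
The binding chain switches to Audio→BugFix→Localize = 2+12+5 = 19; finish 19 days.

19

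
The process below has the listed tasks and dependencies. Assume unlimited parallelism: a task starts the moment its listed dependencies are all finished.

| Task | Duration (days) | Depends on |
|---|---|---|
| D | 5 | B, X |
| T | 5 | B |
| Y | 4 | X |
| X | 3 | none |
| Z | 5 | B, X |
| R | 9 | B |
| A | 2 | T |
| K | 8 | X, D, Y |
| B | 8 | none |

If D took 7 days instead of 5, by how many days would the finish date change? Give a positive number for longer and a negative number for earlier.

2

Actual critical path: B→D→K = 8+5+8 = 21 ⇒ 21 days.
D is on the critical path; changing it to 7 makes that path 23 days.
The critical path is still B→D→K; finish is now 23 days.
Change in finish: 23 − 21 = +2 days.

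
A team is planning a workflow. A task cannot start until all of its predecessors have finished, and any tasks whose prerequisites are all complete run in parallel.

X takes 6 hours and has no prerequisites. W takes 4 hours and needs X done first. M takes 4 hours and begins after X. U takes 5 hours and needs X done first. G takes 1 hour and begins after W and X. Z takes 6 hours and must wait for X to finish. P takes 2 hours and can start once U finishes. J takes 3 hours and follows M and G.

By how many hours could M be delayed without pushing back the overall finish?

X→W→G→J = 6+4+1+3 = 14 sets the makespan at 14 hours.
M finishes as early as 10 and must finish by 11.
So M can slip 11 − 10 = 1 hour.

1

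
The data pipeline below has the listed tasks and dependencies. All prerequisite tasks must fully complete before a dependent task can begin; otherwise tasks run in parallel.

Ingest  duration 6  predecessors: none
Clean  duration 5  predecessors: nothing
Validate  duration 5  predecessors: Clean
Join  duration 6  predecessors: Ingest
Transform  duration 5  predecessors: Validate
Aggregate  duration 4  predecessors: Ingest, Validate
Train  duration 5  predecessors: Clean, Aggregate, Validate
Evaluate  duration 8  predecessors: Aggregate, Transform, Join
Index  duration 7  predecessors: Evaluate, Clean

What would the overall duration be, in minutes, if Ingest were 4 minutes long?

30

The binding path is Clean→Validate→Transform→Evaluate→Index = 5+5+5+8+7 = 30; finish at 30 minutes.
Ingest has 3 minutes of float (longest path through it is 27).
The critical path is still Clean→Validate→Transform→Evaluate→Index; finish is now 30 minutes.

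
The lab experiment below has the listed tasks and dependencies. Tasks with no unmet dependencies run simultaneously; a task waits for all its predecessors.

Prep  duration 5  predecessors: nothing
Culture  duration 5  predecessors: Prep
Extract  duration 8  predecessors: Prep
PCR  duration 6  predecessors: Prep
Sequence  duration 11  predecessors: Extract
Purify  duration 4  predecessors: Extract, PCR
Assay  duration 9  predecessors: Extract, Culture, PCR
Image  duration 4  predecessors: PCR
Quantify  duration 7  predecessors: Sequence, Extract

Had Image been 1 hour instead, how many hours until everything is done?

31

Baseline: Prep→Extract→Sequence→Quantify = 5+8+11+7 = 31 → 31 hours.
The longest path through Image is only 15 hours, so Image has float 16.
The critical path is still Prep→Extract→Sequence→Quantify; finish is now 31 hours.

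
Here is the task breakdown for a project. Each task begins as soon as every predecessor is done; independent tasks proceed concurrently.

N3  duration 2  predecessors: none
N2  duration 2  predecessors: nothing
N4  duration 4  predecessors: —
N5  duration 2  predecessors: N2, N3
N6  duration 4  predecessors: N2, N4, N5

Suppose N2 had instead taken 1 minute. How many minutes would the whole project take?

Actual critical path: N2→N5→N6 = 2+2+4 = 8 ⇒ 8 minutes.
Since N2 is critical, the -1 change carries straight to that chain (now 7 minutes).
The binding chain switches to N3→N5→N6 = 2+2+4 = 8; finish 8 minutes.

8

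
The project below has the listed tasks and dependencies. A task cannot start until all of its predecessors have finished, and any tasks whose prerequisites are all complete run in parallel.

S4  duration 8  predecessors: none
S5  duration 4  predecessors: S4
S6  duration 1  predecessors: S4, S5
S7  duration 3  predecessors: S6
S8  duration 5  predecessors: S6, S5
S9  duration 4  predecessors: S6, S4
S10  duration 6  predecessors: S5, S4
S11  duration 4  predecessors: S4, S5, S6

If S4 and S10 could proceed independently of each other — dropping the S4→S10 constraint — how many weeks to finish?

Before: longest chain S4→S5→S6→S8 = 8+4+1+5 = 18, finish 18.
Dropping S4→S10 doesn't change S10's earliest start (12); another predecessor still binds.
New critical path: S4→S5→S6→S8 = 8+4+1+5 = 18 ⇒ 18 weeks.

18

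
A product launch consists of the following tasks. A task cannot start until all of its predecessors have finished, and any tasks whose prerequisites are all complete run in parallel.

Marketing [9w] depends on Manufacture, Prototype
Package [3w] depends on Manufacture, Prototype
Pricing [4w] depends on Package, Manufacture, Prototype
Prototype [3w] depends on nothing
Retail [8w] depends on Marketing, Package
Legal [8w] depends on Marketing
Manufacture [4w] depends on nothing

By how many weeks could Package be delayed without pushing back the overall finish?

The longest chain is Manufacture→Marketing→Retail = 4+9+8 = 21; overall finish 21 weeks.
Longest path through Package: 15 weeks (earliest finish 7, latest finish 13).
Slack of Package = 10 − 4 = 6 weeks.

6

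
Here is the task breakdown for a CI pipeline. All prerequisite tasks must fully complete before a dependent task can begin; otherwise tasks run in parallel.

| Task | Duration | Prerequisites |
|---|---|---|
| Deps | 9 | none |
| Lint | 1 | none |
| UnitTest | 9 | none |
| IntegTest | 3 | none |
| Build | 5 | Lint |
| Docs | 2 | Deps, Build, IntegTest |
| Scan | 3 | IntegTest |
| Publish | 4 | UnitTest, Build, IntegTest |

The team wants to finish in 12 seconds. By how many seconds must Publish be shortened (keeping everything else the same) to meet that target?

Current finish: 13 seconds; target: 12.
Publish is on every critical path, so each second cut from Publish cuts the finish by one (this holds down to a finish of 11).
Need 13 − 12 = 1 second off Publish → Publish becomes 3 seconds, finish becomes 12.

1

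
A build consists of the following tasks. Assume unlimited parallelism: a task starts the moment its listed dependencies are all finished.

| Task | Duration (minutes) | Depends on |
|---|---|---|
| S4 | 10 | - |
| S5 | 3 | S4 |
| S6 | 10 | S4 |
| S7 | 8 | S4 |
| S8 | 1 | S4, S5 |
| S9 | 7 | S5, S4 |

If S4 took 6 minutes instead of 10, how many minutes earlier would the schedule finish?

4

Baseline: S4→S5→S9 = 10+3+7 = 20 → 20 minutes.
S4 is on the critical path; changing it to 6 makes that path 16 minutes.
That remains the longest chain; total 16 minutes.
Change in finish: 16 − 20 = -4 minutes.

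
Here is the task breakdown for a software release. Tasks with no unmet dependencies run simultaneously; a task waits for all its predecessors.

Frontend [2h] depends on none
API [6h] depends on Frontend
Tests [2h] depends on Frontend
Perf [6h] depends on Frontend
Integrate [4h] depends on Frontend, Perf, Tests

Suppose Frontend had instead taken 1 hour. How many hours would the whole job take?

11

The binding path is Frontend→Perf→Integrate = 2+6+4 = 12; finish at 12 hours.
Frontend lies on that path, so at 1 hour the path becomes 11 hours.
That remains the longest chain; total 11 hours.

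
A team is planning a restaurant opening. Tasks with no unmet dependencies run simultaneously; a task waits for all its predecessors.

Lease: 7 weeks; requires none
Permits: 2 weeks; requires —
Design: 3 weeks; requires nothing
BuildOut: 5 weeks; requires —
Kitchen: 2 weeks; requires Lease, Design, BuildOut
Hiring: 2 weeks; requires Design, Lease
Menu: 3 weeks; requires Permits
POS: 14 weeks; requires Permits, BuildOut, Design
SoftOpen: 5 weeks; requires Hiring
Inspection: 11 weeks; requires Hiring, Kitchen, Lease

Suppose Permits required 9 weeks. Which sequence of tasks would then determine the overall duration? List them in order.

Permits, POS

Baseline: Lease→Kitchen→Inspection = 7+2+11 = 20 → 20 weeks.
The longest path through Permits is only 16 weeks, so Permits has float 4.
New critical path: Permits→POS = 9+14 = 23 ⇒ 23 weeks.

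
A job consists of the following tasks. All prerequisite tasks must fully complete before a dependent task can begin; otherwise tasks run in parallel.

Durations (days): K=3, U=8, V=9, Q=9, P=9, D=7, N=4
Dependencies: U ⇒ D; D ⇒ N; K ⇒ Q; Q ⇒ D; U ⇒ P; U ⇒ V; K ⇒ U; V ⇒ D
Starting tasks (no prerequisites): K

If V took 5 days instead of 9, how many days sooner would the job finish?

4

Baseline: K→U→V→D→N = 3+8+9+7+4 = 31 → 31 days.
V is on the critical path; changing it to 5 makes that path 27 days.
That remains the longest chain; total 27 days.
Change in finish: 27 − 31 = -4 days.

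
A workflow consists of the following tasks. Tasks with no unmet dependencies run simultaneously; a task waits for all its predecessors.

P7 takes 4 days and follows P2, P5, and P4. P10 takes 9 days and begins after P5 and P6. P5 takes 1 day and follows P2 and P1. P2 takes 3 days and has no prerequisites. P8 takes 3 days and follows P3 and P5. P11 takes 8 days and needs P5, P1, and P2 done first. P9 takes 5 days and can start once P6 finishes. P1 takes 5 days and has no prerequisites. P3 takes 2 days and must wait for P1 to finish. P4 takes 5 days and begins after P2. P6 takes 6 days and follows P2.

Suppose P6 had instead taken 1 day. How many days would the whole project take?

15

Actual critical path: P2→P6→P10 = 3+6+9 = 18 ⇒ 18 days.
Since P6 is critical, the -5 change carries straight to that chain (now 13 days).
Now P1→P5→P10 = 5+1+9 = 15 is longest, so the finish becomes 15 days.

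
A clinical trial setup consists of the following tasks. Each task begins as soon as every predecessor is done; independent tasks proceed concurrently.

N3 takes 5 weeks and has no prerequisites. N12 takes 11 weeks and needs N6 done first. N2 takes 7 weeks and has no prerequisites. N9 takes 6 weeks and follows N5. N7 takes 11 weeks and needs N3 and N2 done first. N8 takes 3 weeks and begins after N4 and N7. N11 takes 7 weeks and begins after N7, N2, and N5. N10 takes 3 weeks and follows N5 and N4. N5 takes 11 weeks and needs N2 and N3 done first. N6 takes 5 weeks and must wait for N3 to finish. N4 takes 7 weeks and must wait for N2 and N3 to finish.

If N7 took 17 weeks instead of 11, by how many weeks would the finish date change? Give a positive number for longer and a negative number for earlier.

6

Critical path before the change: N2→N7→N11 = 7+11+7 = 25 giving 25 weeks.
N7 is on the critical path; changing it to 17 makes that path 31 weeks.
That remains the longest chain; total 31 weeks.
Change in finish: 31 − 25 = +6 weeks.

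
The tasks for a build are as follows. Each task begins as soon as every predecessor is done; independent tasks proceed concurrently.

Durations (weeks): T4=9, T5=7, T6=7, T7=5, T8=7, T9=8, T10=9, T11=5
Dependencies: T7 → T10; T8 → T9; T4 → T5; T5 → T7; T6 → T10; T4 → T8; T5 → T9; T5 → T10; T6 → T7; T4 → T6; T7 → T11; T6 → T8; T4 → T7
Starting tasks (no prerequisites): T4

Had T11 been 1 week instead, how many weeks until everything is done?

As given, the longest chain is T4→T6→T8→T9 = 9+7+7+8 = 31, so the finish is 31 weeks.
The longest path through T11 is only 26 weeks, so T11 has float 5.
No other chain overtakes it, so the finish is 31 weeks.

31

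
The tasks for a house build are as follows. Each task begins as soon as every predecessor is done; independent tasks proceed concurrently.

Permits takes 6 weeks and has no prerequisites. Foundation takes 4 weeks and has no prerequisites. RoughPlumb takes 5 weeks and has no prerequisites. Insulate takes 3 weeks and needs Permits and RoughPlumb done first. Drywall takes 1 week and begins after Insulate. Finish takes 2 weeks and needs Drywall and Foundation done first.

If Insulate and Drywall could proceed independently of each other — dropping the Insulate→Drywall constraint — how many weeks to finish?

9

Before: longest chain Permits→Insulate→Drywall→Finish = 6+3+1+2 = 12, finish 12.
Without Insulate→Drywall, Drywall's earliest start moves from 9 to 0.
The longest chain is now Permits→Insulate = 6+3 = 9, so the plan takes 9 weeks.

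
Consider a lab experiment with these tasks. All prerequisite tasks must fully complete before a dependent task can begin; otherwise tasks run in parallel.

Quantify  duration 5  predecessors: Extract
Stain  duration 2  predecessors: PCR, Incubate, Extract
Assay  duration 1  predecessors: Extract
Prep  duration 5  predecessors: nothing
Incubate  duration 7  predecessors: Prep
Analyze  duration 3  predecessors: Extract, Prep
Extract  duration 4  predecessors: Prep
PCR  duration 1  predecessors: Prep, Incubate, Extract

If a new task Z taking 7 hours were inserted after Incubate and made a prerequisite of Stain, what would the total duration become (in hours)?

21

Originally the plan takes 15 hours.
With Z inserted, Stain now waits for max(PCR, Incubate, Extract, Z).
New critical path: Prep→Incubate→Z→Stain = 5+7+7+2 = 21 ⇒ 21 hours.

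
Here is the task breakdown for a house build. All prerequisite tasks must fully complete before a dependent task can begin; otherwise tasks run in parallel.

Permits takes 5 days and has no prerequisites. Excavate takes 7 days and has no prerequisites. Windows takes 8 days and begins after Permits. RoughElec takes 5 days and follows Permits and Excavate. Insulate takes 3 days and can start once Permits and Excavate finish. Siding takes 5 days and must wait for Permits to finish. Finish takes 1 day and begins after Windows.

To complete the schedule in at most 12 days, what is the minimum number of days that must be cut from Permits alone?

Current finish: 14 days; target: 12.
Permits is on every critical path, so each day cut from Permits cuts the finish by one (this holds down to a finish of 12).
Need 14 − 12 = 2 days off Permits → Permits becomes 3 days, finish becomes 12.

2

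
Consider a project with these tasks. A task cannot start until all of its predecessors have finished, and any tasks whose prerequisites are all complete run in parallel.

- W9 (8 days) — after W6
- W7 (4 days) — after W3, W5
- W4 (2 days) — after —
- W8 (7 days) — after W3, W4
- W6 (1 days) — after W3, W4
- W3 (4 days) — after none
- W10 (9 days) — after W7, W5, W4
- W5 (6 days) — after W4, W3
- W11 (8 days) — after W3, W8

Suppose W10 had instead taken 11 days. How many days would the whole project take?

As given, the longest chain is W3→W5→W7→W10 = 4+6+4+9 = 23, so the finish is 23 days.
W10 is on the critical path; changing it to 11 makes that path 25 days.
No other chain overtakes it, so the finish is 25 days.

25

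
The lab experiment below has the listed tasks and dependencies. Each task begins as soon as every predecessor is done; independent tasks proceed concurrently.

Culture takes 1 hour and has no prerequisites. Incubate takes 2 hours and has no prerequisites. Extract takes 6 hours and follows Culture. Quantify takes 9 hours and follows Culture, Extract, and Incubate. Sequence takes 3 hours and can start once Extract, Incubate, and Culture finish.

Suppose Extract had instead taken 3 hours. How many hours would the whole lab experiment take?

The binding path is Culture→Extract→Quantify = 1+6+9 = 16; finish at 16 hours.
Extract is on the critical path; changing it to 3 makes that path 13 hours.
No other chain overtakes it, so the finish is 13 hours.

13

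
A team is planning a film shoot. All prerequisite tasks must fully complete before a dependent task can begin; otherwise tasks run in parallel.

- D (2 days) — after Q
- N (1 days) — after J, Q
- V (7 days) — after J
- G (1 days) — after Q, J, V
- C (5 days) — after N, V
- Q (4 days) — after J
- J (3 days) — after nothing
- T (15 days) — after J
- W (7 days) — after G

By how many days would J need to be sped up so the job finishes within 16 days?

2

Current finish: 18 days; target: 16.
J is on every critical path, so each day cut from J cuts the finish by one (this holds down to a finish of 16).
Need 18 − 16 = 2 days off J → J becomes 1 day, finish becomes 16.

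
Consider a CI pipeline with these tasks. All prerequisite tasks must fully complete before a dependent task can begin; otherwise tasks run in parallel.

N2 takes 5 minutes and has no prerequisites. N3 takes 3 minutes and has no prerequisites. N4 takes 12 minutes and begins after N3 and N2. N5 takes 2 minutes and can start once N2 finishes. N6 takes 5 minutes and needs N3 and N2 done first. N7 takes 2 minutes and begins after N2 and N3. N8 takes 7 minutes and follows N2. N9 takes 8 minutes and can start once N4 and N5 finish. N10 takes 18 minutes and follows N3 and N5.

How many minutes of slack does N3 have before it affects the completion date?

The longest chain is N2→N4→N9 = 5+12+8 = 25; overall finish 25 minutes.
The longest chain containing N3 totals 23 minutes.
Float = 25 − 23 = 2.

2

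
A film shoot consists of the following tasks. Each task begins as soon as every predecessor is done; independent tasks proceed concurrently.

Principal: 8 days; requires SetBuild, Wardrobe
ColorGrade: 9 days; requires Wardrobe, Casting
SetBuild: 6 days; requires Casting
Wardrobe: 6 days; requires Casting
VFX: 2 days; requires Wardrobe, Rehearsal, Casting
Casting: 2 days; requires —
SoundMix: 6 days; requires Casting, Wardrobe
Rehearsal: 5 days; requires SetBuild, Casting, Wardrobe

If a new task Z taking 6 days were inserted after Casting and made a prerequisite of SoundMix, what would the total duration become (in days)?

Originally the schedule takes 17 days.
With Z inserted, SoundMix now waits for max(Casting, Wardrobe, Z).
New critical path: Casting→Wardrobe→ColorGrade = 2+6+9 = 17 ⇒ 17 days.

17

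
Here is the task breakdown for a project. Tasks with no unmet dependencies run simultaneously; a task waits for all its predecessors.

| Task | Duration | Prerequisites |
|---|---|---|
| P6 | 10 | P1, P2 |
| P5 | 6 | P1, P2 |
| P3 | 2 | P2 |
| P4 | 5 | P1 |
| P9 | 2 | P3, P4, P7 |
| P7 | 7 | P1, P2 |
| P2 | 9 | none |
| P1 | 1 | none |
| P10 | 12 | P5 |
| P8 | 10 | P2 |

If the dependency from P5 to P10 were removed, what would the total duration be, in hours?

19

With the dependency in place, P2→P5→P10 = 9+6+12 = 27 sets the finish at 27 hours.
Without P5→P10, P10's earliest start moves from 15 to 0.
After: P2→P6 = 9+10 = 19 → 19 hours.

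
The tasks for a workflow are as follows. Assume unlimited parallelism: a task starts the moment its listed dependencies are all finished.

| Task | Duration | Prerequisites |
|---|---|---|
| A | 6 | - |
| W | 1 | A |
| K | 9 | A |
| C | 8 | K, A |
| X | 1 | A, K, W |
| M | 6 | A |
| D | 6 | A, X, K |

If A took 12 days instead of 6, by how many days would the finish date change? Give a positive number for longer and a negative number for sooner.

As given, the longest chain is A→K→C = 6+9+8 = 23, so the finish is 23 days.
A is on the critical path; changing it to 12 makes that path 29 days.
No other chain overtakes it, so the finish is 29 days.
Change in finish: 29 − 23 = +6 days.

6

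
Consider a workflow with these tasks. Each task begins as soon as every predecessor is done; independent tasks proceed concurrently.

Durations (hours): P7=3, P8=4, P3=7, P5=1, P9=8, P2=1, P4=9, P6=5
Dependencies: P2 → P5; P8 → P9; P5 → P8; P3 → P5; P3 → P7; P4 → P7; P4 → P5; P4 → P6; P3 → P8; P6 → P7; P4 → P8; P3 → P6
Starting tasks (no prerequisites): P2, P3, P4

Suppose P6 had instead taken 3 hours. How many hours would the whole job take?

Actual critical path: P4→P5→P8→P9 = 9+1+4+8 = 22 ⇒ 22 hours.
P6 is off the critical path — its longest chain is 17 hours, giving 5 of slack.
No other chain overtakes it, so the finish is 22 hours.

22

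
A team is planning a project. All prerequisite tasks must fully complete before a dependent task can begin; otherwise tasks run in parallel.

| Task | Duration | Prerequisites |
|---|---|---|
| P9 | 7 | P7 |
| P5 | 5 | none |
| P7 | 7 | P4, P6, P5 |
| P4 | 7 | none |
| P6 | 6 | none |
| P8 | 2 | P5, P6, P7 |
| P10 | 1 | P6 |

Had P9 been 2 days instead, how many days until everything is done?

16

The binding path is P4→P7→P9 = 7+7+7 = 21; finish at 21 days.
P9 is on the critical path; changing it to 2 makes that path 16 days.
New critical path: P4→P7→P8 = 7+7+2 = 16 ⇒ 16 days.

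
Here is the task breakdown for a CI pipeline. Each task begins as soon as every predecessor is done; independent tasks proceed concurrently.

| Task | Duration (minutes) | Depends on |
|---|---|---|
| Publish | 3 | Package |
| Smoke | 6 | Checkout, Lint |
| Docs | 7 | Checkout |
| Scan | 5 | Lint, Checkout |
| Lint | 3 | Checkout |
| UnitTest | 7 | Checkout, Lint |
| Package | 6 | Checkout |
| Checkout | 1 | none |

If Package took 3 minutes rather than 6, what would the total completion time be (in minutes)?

Baseline: Checkout→Lint→UnitTest = 1+3+7 = 11 → 11 minutes.
Package has 1 minute of float (longest path through it is 10).
The critical path is still Checkout→Lint→UnitTest; finish is now 11 minutes.

11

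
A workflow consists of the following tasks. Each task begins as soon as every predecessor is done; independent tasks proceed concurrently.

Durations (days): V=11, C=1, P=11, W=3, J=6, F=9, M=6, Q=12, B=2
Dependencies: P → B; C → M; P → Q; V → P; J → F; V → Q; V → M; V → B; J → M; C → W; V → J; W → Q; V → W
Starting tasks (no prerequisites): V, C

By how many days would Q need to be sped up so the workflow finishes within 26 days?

Current finish: 34 days; target: 26.
Q is on every critical path, so each day cut from Q cuts the finish by one (this holds down to a finish of 26).
Need 34 − 26 = 8 days off Q → Q becomes 4 days, finish becomes 26.

8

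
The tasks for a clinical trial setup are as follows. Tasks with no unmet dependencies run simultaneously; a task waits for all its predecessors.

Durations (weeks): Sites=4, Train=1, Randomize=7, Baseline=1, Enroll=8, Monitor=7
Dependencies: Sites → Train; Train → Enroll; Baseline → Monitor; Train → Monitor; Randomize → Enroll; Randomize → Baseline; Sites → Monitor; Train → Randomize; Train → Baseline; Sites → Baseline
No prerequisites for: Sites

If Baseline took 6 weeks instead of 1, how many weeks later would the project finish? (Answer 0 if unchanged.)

5

The binding path is Sites→Train→Randomize→Baseline→Monitor = 4+1+7+1+7 = 20; finish at 20 weeks.
Baseline is on the critical path; changing it to 6 makes that path 25 weeks.
No other chain overtakes it, so the finish is 25 weeks.
Change in finish: 25 − 20 = +5 weeks.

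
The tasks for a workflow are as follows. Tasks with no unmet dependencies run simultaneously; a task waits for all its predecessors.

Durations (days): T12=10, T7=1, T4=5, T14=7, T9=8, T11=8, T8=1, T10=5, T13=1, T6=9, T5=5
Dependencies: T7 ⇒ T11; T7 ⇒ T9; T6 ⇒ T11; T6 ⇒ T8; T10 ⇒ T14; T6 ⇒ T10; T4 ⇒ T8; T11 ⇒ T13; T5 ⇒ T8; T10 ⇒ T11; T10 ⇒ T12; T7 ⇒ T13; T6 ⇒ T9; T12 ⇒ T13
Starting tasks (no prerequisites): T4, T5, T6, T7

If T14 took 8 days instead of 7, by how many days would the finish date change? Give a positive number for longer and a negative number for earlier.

The binding path is T6→T10→T12→T13 = 9+5+10+1 = 25; finish at 25 days.
T14 has 4 days of float (longest path through it is 21).
That remains the longest chain; total 25 days.
Change in finish: 25 − 25 = +0 days.

0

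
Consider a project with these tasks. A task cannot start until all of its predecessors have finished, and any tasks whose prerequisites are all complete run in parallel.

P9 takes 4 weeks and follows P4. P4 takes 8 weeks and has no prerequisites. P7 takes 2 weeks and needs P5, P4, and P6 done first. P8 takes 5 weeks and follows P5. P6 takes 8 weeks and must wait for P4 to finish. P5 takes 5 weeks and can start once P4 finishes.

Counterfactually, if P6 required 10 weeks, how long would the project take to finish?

20

Baseline: P4→P6→P7 = 8+8+2 = 18 → 18 weeks.
Since P6 is critical, the +2 change carries straight to that chain (now 20 weeks).
The critical path is still P4→P6→P7; finish is now 20 weeks.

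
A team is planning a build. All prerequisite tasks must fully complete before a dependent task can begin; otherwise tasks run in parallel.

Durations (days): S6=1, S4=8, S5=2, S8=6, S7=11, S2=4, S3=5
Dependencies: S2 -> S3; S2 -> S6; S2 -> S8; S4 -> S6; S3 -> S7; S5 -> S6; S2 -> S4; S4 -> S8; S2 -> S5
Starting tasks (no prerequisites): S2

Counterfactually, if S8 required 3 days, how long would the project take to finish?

20

Actual critical path: S2→S3→S7 = 4+5+11 = 20 ⇒ 20 days.
S8 has 2 days of float (longest path through it is 18).
The critical path is still S2→S3→S7; finish is now 20 days.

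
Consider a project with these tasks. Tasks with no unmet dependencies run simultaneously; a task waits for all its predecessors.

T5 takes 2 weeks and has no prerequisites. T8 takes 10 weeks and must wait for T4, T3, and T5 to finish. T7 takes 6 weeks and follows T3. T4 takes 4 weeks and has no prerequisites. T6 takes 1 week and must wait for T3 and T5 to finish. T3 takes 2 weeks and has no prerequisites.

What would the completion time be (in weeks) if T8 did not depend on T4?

Before: longest chain T4→T8 = 4+10 = 14, finish 14.
Without T4→T8, T8's earliest start moves from 4 to 2.
New critical path: T3→T8 = 2+10 = 12 ⇒ 12 weeks.

12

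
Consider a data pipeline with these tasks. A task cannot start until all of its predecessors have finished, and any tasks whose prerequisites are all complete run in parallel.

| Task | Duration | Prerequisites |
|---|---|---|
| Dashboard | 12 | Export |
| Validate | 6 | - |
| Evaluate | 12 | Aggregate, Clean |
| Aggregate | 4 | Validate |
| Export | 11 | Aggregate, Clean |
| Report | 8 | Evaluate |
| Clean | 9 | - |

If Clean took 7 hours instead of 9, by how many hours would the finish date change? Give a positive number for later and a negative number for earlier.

0

Baseline: Validate→Aggregate→Export→Dashboard = 6+4+11+12 = 33 → 33 hours.
The longest path through Clean is only 32 hours, so Clean has float 1.
That remains the longest chain; total 33 hours.
Change in finish: 33 − 33 = +0 hours.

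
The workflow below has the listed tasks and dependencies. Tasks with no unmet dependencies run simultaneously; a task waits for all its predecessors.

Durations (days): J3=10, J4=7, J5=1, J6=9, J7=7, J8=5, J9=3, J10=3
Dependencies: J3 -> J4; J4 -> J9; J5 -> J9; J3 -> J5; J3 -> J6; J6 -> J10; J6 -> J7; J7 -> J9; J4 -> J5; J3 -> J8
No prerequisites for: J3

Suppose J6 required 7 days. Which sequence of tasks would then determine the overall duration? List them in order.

Baseline: J3→J6→J7→J9 = 10+9+7+3 = 29 → 29 days.
J6 is on the critical path; changing it to 7 makes that path 27 days.
No other chain overtakes it, so the finish is 27 days.

J3, J6, J7, J9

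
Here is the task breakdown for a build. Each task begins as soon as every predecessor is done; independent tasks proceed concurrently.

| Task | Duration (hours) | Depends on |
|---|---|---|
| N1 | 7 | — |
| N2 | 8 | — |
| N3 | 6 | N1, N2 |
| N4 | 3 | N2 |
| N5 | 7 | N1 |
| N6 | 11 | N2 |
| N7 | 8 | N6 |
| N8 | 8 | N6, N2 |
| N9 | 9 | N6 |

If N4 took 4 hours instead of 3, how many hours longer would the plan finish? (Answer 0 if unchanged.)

Baseline: N2→N6→N9 = 8+11+9 = 28 → 28 hours.
N4 is off the critical path — its longest chain is 11 hours, giving 17 of slack.
The critical path is still N2→N6→N9; finish is now 28 hours.
Change in finish: 28 − 28 = +0 hours.

0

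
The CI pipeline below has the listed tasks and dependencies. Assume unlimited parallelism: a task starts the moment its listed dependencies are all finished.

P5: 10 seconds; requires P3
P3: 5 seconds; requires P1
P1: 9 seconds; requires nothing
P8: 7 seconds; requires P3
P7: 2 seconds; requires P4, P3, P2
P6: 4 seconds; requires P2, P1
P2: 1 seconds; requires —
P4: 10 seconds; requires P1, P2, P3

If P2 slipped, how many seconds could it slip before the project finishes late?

13

Critical path: P1→P3→P4→P7 = 9+5+10+2 = 26, so the finish is 26 seconds.
Longest path through P2: 13 seconds (earliest finish 1, latest finish 14).
Slack of P2 = 13 − 0 = 13 seconds.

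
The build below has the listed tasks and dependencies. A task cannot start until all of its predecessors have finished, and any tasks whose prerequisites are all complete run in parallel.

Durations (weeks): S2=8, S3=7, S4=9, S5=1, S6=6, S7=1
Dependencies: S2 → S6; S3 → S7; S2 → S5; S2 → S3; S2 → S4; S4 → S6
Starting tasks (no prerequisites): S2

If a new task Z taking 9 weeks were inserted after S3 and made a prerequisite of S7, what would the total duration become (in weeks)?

Originally the job takes 23 weeks.
With Z inserted, S7 now waits for max(S3, Z).
New critical path: S2→S3→Z→S7 = 8+7+9+1 = 25 ⇒ 25 weeks.

25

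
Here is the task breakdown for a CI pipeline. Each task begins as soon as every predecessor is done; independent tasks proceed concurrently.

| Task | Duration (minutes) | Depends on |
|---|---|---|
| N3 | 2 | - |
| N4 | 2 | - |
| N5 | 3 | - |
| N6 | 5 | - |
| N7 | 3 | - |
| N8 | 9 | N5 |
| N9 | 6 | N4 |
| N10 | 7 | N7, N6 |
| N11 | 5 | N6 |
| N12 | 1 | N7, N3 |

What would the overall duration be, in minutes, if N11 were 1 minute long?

12

Baseline: N5→N8 = 3+9 = 12 → 12 minutes.
The longest path through N11 is only 10 minutes, so N11 has float 2.
The critical path is still N5→N8; finish is now 12 minutes.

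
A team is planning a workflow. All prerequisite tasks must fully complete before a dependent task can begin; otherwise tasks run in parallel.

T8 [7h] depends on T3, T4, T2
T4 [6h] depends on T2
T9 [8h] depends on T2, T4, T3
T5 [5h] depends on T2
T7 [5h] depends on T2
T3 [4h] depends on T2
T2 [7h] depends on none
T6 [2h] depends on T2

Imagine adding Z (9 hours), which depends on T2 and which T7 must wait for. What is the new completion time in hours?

Originally the schedule takes 21 hours.
With Z inserted, T7 now waits for max(T2, Z).
New critical path: T2→Z→T7 = 7+9+5 = 21 ⇒ 21 hours.

21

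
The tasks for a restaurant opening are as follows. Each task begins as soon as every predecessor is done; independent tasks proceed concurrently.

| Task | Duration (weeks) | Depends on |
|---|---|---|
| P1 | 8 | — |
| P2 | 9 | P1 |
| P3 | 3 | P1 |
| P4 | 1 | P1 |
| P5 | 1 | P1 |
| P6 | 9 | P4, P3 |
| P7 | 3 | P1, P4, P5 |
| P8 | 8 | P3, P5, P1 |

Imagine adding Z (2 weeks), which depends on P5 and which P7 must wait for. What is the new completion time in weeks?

Originally the plan takes 20 weeks.
With Z inserted, P7 now waits for max(P1, P4, P5, Z).
New critical path: P1→P3→P6 = 8+3+9 = 20 ⇒ 20 weeks.

20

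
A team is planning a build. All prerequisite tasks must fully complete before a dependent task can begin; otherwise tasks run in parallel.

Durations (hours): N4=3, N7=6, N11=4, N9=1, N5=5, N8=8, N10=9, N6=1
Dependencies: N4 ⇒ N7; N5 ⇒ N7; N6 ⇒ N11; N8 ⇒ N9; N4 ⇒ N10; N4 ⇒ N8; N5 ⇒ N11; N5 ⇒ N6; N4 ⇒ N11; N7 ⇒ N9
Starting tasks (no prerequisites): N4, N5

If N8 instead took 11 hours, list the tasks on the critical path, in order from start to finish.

Actual critical path: N4→N8→N9 = 3+8+1 = 12 ⇒ 12 hours.
Since N8 is critical, the +3 change carries straight to that chain (now 15 hours).
The critical path is still N4→N8→N9; finish is now 15 hours.

N4, N8, N9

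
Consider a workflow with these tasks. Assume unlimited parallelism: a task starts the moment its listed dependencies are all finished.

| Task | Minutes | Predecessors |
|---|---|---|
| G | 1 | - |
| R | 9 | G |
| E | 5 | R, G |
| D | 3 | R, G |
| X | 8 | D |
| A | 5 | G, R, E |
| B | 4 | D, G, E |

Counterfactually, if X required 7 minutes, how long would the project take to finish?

Actual critical path: G→R→D→X = 1+9+3+8 = 21 ⇒ 21 minutes.
Since X is critical, the -1 change carries straight to that chain (now 20 minutes).
The binding chain switches to G→R→E→A = 1+9+5+5 = 20; finish 20 minutes.

20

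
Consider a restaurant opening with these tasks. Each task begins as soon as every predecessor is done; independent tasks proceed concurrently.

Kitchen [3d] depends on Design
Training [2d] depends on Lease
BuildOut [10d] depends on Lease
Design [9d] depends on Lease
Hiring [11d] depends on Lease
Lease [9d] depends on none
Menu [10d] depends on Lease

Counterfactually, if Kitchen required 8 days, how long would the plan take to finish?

Actual critical path: Lease→Design→Kitchen = 9+9+3 = 21 ⇒ 21 days.
Kitchen is on the critical path; changing it to 8 makes that path 26 days.
That remains the longest chain; total 26 days.

26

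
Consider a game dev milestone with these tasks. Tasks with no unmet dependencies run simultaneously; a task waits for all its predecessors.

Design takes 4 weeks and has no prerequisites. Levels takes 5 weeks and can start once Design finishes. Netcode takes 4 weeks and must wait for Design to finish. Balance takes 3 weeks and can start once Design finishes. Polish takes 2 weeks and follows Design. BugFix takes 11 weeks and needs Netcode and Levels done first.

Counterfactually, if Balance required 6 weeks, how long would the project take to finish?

Critical path before the change: Design→Levels→BugFix = 4+5+11 = 20 giving 20 weeks.
Balance is off the critical path — its longest chain is 7 weeks, giving 13 of slack.
No other chain overtakes it, so the finish is 20 weeks.

20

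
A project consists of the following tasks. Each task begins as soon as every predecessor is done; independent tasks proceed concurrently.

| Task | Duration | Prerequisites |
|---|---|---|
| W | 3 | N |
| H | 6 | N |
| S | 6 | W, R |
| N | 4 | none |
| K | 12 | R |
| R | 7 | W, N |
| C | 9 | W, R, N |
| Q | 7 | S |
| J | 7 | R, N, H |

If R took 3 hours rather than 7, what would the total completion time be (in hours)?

23

Actual critical path: N→W→R→S→Q = 4+3+7+6+7 = 27 ⇒ 27 hours.
R lies on that path, so at 3 hours the path becomes 23 hours.
No other chain overtakes it, so the finish is 23 hours.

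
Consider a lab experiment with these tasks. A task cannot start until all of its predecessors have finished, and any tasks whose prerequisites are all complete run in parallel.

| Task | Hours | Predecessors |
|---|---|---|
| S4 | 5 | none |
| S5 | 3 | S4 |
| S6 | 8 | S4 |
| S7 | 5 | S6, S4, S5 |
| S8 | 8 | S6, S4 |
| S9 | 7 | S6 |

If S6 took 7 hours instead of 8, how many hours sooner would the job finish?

Baseline: S4→S6→S8 = 5+8+8 = 21 → 21 hours.
S6 lies on that path, so at 7 hours the path becomes 20 hours.
No other chain overtakes it, so the finish is 20 hours.
Change in finish: 20 − 21 = -1 hours.

1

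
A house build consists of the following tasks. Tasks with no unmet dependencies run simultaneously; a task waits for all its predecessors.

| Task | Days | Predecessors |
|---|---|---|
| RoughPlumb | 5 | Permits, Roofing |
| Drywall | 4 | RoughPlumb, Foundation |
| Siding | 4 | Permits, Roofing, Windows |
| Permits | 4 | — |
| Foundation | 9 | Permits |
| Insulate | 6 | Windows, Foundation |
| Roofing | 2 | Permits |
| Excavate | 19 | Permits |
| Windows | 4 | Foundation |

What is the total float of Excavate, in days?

0

Critical path: Permits→Excavate = 4+19 = 23, so the finish is 23 days.
The longest chain containing Excavate totals 23 days.
Slack of Excavate = 4 − 4 = 0 days.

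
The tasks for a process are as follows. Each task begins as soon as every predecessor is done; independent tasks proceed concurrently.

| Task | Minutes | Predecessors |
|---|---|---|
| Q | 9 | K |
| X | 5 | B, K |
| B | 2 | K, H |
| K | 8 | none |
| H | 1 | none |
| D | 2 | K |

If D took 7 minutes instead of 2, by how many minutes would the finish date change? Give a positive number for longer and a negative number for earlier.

0

Baseline: K→Q = 8+9 = 17 → 17 minutes.
D has 7 minutes of float (longest path through it is 10).
No other chain overtakes it, so the finish is 17 minutes.
Change in finish: 17 − 17 = +0 minutes.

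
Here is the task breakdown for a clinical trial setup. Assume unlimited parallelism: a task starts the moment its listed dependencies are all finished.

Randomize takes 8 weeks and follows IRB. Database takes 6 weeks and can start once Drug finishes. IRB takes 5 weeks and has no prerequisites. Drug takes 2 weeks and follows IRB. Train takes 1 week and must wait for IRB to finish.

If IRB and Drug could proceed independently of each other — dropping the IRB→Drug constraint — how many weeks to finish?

13

Original critical path: IRB→Randomize = 5+8 = 13 ⇒ 13 weeks.
Without IRB→Drug, Drug's earliest start moves from 5 to 0.
New critical path: IRB→Randomize = 5+8 = 13 ⇒ 13 weeks.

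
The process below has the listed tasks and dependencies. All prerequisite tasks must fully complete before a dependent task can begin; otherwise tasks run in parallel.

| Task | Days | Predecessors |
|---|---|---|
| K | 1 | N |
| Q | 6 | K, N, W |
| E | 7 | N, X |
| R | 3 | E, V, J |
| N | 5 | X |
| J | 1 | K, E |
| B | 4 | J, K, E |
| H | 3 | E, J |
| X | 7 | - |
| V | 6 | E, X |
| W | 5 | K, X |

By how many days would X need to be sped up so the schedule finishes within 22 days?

Current finish: 28 days; target: 22.
X is on every critical path, so each day cut from X cuts the finish by one (this holds down to a finish of 22).
Need 28 − 22 = 6 days off X → X becomes 1 day, finish becomes 22.

6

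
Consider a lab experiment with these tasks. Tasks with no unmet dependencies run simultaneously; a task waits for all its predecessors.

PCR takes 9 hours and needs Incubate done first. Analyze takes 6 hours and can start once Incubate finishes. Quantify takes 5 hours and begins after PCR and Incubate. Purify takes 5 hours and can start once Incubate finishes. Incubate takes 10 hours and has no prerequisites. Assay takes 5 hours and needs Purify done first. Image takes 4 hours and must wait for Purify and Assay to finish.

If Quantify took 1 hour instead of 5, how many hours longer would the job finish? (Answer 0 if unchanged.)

0

Baseline: Incubate→PCR→Quantify = 10+9+5 = 24 → 24 hours.
Quantify lies on that path, so at 1 hour the path becomes 20 hours.
New critical path: Incubate→Purify→Assay→Image = 10+5+5+4 = 24 ⇒ 24 hours.
Change in finish: 24 − 24 = +0 hours.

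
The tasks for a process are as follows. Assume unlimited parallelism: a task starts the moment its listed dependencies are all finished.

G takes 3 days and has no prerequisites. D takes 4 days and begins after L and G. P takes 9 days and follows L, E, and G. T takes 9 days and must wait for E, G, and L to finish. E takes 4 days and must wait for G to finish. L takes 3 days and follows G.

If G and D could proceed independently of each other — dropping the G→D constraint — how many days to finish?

16

Before: longest chain G→E→T = 3+4+9 = 16, finish 16.
Dropping G→D doesn't change D's earliest start (6); another predecessor still binds.
New critical path: G→E→T = 3+4+9 = 16 ⇒ 16 days.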